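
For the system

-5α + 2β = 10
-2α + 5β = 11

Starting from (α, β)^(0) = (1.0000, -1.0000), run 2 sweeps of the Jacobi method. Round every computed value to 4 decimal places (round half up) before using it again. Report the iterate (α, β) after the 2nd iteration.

Iteration 1:
  α = (10 - (2)·-1.0000) / (-5) = -2.4000
  β = (11 - (-2)·1.0000) / (5) = 2.6000
Iteration 2:
  α = (10 - (2)·2.6000) / (-5) = -0.9600
  β = (11 - (-2)·-2.4000) / (5) = 1.2400

(-0.9600, 1.2400)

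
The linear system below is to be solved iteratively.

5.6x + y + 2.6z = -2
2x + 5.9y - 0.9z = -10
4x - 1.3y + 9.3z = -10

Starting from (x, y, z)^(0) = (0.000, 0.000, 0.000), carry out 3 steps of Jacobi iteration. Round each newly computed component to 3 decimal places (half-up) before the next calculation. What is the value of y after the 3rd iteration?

Iteration 1:
  x = (-2 - (1)·0.000 - (2.6)·0.000) / (5.6) = -0.357
  y = (-10 - (2)·0.000 - (-0.9)·0.000) / (5.9) = -1.695
  z = (-10 - (4)·0.000 - (-1.3)·0.000) / (9.3) = -1.075
Iteration 2:
  x = (-2 - (1)·-1.695 - (2.6)·-1.075) / (5.6) = 0.445
  y = (-10 - (2)·-0.357 - (-0.9)·-1.075) / (5.9) = -1.738
  z = (-10 - (4)·-0.357 - (-1.3)·-1.695) / (9.3) = -1.159
Iteration 3:
  x = (-2 - (1)·-1.738 - (2.6)·-1.159) / (5.6) = 0.491
  y = (-10 - (2)·0.445 - (-0.9)·-1.159) / (5.9) = -2.023
  z = (-10 - (4)·0.445 - (-1.3)·-1.738) / (9.3) = -1.510

-2.023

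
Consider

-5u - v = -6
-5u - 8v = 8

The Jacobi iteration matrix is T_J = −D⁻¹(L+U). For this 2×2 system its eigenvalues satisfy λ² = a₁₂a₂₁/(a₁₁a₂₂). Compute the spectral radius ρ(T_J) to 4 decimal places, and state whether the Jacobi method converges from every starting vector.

0.3536

a₁₂a₂₁/(a₁₁a₂₂) = (-1)·(-5) / ((-5)·(-8)) = 0.125000
ρ = √|0.125000| = √0.125000 = 0.3536
ρ < 1, so Jacobi converges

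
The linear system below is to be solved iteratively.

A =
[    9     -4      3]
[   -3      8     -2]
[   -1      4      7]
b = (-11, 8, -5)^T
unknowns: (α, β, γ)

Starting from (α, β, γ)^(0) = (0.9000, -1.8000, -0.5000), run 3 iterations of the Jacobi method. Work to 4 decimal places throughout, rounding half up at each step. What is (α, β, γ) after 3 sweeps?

(-0.4804, 0.2703, -1.0701)

Iteration 1:
  α = (-11 - (-4)·-1.8000 - (3)·-0.5000) / (9) = -1.8556
  β = (8 - (-3)·0.9000 - (-2)·-0.5000) / (8) = 1.2125
  γ = (-5 - (-1)·0.9000 - (4)·-1.8000) / (7) = 0.4429
Iteration 2:
  α = (-11 - (-4)·1.2125 - (3)·0.4429) / (9) = -0.8310
  β = (8 - (-3)·-1.8556 - (-2)·0.4429) / (8) = 0.4149
  γ = (-5 - (-1)·-1.8556 - (4)·1.2125) / (7) = -1.6722
Iteration 3:
  α = (-11 - (-4)·0.4149 - (3)·-1.6722) / (9) = -0.4804
  β = (8 - (-3)·-0.8310 - (-2)·-1.6722) / (8) = 0.2703
  γ = (-5 - (-1)·-0.8310 - (4)·0.4149) / (7) = -1.0701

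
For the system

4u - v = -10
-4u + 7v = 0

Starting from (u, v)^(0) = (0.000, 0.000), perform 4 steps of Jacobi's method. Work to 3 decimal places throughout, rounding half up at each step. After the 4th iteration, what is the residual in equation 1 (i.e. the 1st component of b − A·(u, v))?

-0.205

Iteration 1:
  u = (-10 - (-1)·0.000) / (4) = -2.500
  v = (0 - (-4)·0.000) / (7) = 0.000
Iteration 2:
  u = (-10 - (-1)·0.000) / (4) = -2.500
  v = (0 - (-4)·-2.500) / (7) = -1.429
Iteration 3:
  u = (-10 - (-1)·-1.429) / (4) = -2.857
  v = (0 - (-4)·-2.500) / (7) = -1.429
Iteration 4:
  u = (-10 - (-1)·-1.429) / (4) = -2.857
  v = (0 - (-4)·-2.857) / (7) = -1.633
Residual b − A·x = (-0.205, 0.003)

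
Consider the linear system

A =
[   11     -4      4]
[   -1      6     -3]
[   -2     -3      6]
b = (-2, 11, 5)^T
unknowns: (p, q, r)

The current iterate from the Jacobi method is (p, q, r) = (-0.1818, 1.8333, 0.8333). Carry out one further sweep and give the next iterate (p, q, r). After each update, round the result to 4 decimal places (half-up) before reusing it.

One sweep:
  p = (-2 - (-4)·1.8333 - (4)·0.8333) / (11) = 0.1818
  q = (11 - (-1)·-0.1818 - (-3)·0.8333) / (6) = 2.2197
  r = (5 - (-2)·-0.1818 - (-3)·1.8333) / (6) = 1.6894

(0.1818, 2.2197, 1.6894)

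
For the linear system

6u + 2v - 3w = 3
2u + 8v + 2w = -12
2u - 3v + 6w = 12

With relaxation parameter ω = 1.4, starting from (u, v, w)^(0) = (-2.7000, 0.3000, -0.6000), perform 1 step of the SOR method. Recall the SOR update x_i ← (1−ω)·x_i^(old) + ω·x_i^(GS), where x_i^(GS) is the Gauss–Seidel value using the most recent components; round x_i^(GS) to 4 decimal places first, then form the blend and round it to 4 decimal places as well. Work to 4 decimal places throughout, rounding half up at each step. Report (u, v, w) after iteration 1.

Iteration 1:
  u: GS value = (3 - (2)·0.3000 - (-3)·-0.6000) / (6) = 0.1000;  u ← (1−ω)·-2.7000 + ω·0.1000 = 1.2200
  v: GS value = (-12 - (2)·1.2200 - (2)·-0.6000) / (8) = -1.6550;  v ← (1−ω)·0.3000 + ω·-1.6550 = -2.4370
  w: GS value = (12 - (2)·1.2200 - (-3)·-2.4370) / (6) = 0.3748;  w ← (1−ω)·-0.6000 + ω·0.3748 = 0.7647

(1.2200, -2.4370, 0.7647)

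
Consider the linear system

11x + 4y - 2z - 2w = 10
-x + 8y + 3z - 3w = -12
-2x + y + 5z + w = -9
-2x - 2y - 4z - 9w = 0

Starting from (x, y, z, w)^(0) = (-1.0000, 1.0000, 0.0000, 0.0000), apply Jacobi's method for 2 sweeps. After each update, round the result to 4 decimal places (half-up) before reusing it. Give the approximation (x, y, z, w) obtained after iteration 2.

(1.0636, -0.5318, -1.2568, 1.3066)

Iteration 1:
  x = (10 - (4)·1.0000 - (-2)·0.0000 - (-2)·0.0000) / (11) = 0.5455
  y = (-12 - (-1)·-1.0000 - (3)·0.0000 - (-3)·0.0000) / (8) = -1.6250
  z = (-9 - (-2)·-1.0000 - (1)·1.0000 - (1)·0.0000) / (5) = -2.4000
  w = (0 - (-2)·-1.0000 - (-2)·1.0000 - (-4)·0.0000) / (-9) = 0.0000
Iteration 2:
  x = (10 - (4)·-1.6250 - (-2)·-2.4000 - (-2)·0.0000) / (11) = 1.0636
  y = (-12 - (-1)·0.5455 - (3)·-2.4000 - (-3)·0.0000) / (8) = -0.5318
  z = (-9 - (-2)·0.5455 - (1)·-1.6250 - (1)·0.0000) / (5) = -1.2568
  w = (0 - (-2)·0.5455 - (-2)·-1.6250 - (-4)·-2.4000) / (-9) = 1.3066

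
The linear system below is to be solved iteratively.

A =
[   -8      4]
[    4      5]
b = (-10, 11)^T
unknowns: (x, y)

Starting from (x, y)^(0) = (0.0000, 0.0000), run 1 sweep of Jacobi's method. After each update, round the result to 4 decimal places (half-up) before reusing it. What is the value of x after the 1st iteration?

1.2500

Iteration 1:
  x = (-10 - (4)·0.0000) / (-8) = 1.2500
  y = (11 - (4)·0.0000) / (5) = 2.2000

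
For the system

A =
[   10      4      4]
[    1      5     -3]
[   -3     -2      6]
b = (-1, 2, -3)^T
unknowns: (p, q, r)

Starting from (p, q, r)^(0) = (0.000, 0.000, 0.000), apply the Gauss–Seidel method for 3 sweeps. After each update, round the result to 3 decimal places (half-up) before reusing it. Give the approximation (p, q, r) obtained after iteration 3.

(0.028, 0.098, -0.453)

Iteration 1:
  p = (-1 - (4)·0.000 - (4)·0.000) / (10) = -0.100
  q = (2 - (1)·-0.100 - (-3)·0.000) / (5) = 0.420
  r = (-3 - (-3)·-0.100 - (-2)·0.420) / (6) = -0.410
Iteration 2:
  p = (-1 - (4)·0.420 - (4)·-0.410) / (10) = -0.104
  q = (2 - (1)·-0.104 - (-3)·-0.410) / (5) = 0.175
  r = (-3 - (-3)·-0.104 - (-2)·0.175) / (6) = -0.494
Iteration 3:
  p = (-1 - (4)·0.175 - (4)·-0.494) / (10) = 0.028
  q = (2 - (1)·0.028 - (-3)·-0.494) / (5) = 0.098
  r = (-3 - (-3)·0.028 - (-2)·0.098) / (6) = -0.453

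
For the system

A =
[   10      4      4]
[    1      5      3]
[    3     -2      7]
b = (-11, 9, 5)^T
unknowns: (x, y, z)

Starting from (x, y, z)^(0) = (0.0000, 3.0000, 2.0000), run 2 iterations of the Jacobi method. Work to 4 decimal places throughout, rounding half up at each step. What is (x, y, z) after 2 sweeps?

(-1.9686, 1.4772, 2.2143)

Iteration 1:
  x = (-11 - (4)·3.0000 - (4)·2.0000) / (10) = -3.1000
  y = (9 - (1)·0.0000 - (3)·2.0000) / (5) = 0.6000
  z = (5 - (3)·0.0000 - (-2)·3.0000) / (7) = 1.5714
Iteration 2:
  x = (-11 - (4)·0.6000 - (4)·1.5714) / (10) = -1.9686
  y = (9 - (1)·-3.1000 - (3)·1.5714) / (5) = 1.4772
  z = (5 - (3)·-3.1000 - (-2)·0.6000) / (7) = 2.2143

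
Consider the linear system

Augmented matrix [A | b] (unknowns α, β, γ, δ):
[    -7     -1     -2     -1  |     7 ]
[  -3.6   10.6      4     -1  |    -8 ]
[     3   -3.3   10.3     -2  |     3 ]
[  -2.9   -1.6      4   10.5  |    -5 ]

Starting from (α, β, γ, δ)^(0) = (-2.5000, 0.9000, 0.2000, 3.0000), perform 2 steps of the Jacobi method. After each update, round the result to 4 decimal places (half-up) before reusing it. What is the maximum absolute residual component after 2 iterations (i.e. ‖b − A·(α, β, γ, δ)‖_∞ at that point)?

Iteration 1:
  α = (7 - (-1)·0.9000 - (-2)·0.2000 - (-1)·3.0000) / (-7) = -1.6143
  β = (-8 - (-3.6)·-2.5000 - (4)·0.2000 - (-1)·3.0000) / (10.6) = -1.3962
  γ = (3 - (3)·-2.5000 - (-3.3)·0.9000 - (-2)·3.0000) / (10.3) = 1.8903
  δ = (-5 - (-2.9)·-2.5000 - (-1.6)·0.9000 - (4)·0.2000) / (10.5) = -1.1057
Iteration 2:
  α = (7 - (-1)·-1.3962 - (-2)·1.8903 - (-1)·-1.1057) / (-7) = -1.1827
  β = (-8 - (-3.6)·-1.6143 - (4)·1.8903 - (-1)·-1.1057) / (10.6) = -2.1206
  γ = (3 - (3)·-1.6143 - (-3.3)·-1.3962 - (-2)·-1.1057) / (10.3) = 0.0994
  δ = (-5 - (-2.9)·-1.6143 - (-1.6)·-1.3962 - (4)·1.8903) / (10.5) = -1.8549
Residual b − A·x = (-5.0556, 7.9681, -5.1835, 7.2561); ∞-norm = 7.9681

7.9681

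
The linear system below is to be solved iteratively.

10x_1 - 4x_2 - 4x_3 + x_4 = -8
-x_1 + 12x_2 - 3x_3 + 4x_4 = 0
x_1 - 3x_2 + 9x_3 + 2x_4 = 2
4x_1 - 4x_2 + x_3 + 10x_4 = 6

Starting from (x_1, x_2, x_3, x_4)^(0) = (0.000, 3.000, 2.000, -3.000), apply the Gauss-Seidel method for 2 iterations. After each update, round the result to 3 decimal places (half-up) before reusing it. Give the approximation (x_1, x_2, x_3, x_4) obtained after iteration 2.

Iteration 1:
  x_1 = (-8 - (-4)·3.000 - (-4)·2.000 - (1)·-3.000) / (10) = 1.500
  x_2 = (0 - (-1)·1.500 - (-3)·2.000 - (4)·-3.000) / (12) = 1.625
  x_3 = (2 - (1)·1.500 - (-3)·1.625 - (2)·-3.000) / (9) = 1.264
  x_4 = (6 - (4)·1.500 - (-4)·1.625 - (1)·1.264) / (10) = 0.524
Iteration 2:
  x_1 = (-8 - (-4)·1.625 - (-4)·1.264 - (1)·0.524) / (10) = 0.303
  x_2 = (0 - (-1)·0.303 - (-3)·1.264 - (4)·0.524) / (12) = 0.167
  x_3 = (2 - (1)·0.303 - (-3)·0.167 - (2)·0.524) / (9) = 0.128
  x_4 = (6 - (4)·0.303 - (-4)·0.167 - (1)·0.128) / (10) = 0.533

(0.303, 0.167, 0.128, 0.533)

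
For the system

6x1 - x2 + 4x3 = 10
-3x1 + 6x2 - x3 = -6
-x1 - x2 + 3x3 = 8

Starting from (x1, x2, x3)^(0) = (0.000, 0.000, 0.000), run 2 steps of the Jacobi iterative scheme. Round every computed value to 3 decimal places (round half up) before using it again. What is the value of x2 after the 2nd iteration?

0.278

Iteration 1:
  x1 = (10 - (-1)·0.000 - (4)·0.000) / (6) = 1.667
  x2 = (-6 - (-3)·0.000 - (-1)·0.000) / (6) = -1.000
  x3 = (8 - (-1)·0.000 - (-1)·0.000) / (3) = 2.667
Iteration 2:
  x1 = (10 - (-1)·-1.000 - (4)·2.667) / (6) = -0.278
  x2 = (-6 - (-3)·1.667 - (-1)·2.667) / (6) = 0.278
  x3 = (8 - (-1)·1.667 - (-1)·-1.000) / (3) = 2.889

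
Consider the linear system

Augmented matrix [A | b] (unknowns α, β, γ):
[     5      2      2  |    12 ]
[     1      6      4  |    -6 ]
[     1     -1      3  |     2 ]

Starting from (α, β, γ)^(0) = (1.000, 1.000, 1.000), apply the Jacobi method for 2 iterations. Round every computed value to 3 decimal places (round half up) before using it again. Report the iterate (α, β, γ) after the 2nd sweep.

(2.866, -1.711, -0.478)

Iteration 1:
  α = (12 - (2)·1.000 - (2)·1.000) / (5) = 1.600
  β = (-6 - (1)·1.000 - (4)·1.000) / (6) = -1.833
  γ = (2 - (1)·1.000 - (-1)·1.000) / (3) = 0.667
Iteration 2:
  α = (12 - (2)·-1.833 - (2)·0.667) / (5) = 2.866
  β = (-6 - (1)·1.600 - (4)·0.667) / (6) = -1.711
  γ = (2 - (1)·1.600 - (-1)·-1.833) / (3) = -0.478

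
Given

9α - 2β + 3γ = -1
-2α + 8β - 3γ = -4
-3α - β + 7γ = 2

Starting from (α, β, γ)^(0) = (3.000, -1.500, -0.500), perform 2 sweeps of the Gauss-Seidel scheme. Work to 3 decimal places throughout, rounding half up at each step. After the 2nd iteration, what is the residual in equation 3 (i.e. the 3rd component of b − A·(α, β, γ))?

Iteration 1:
  α = (-1 - (-2)·-1.500 - (3)·-0.500) / (9) = -0.278
  β = (-4 - (-2)·-0.278 - (-3)·-0.500) / (8) = -0.757
  γ = (2 - (-3)·-0.278 - (-1)·-0.757) / (7) = 0.058
Iteration 2:
  α = (-1 - (-2)·-0.757 - (3)·0.058) / (9) = -0.299
  β = (-4 - (-2)·-0.299 - (-3)·0.058) / (8) = -0.553
  γ = (2 - (-3)·-0.299 - (-1)·-0.553) / (7) = 0.079
Residual b − A·x = (0.348, 0.063, -0.003)

-0.003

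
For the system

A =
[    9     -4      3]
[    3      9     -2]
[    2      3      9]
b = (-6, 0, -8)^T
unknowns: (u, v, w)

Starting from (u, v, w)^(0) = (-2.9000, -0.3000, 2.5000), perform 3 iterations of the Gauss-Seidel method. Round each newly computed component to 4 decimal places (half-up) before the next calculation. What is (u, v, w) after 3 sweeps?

Iteration 1:
  u = (-6 - (-4)·-0.3000 - (3)·2.5000) / (9) = -1.6333
  v = (0 - (3)·-1.6333 - (-2)·2.5000) / (9) = 1.1000
  w = (-8 - (2)·-1.6333 - (3)·1.1000) / (9) = -0.8926
Iteration 2:
  u = (-6 - (-4)·1.1000 - (3)·-0.8926) / (9) = 0.1198
  v = (0 - (3)·0.1198 - (-2)·-0.8926) / (9) = -0.2383
  w = (-8 - (2)·0.1198 - (3)·-0.2383) / (9) = -0.8361
Iteration 3:
  u = (-6 - (-4)·-0.2383 - (3)·-0.8361) / (9) = -0.4939
  v = (0 - (3)·-0.4939 - (-2)·-0.8361) / (9) = -0.0212
  w = (-8 - (2)·-0.4939 - (3)·-0.0212) / (9) = -0.7721

(-0.4939, -0.0212, -0.7721)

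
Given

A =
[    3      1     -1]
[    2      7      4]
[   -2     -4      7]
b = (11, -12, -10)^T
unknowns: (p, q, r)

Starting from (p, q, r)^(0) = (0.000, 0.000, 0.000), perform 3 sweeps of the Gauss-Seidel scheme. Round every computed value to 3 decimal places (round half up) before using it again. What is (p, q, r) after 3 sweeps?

(3.811, -2.068, -1.521)

Iteration 1:
  p = (11 - (1)·0.000 - (-1)·0.000) / (3) = 3.667
  q = (-12 - (2)·3.667 - (4)·0.000) / (7) = -2.762
  r = (-10 - (-2)·3.667 - (-4)·-2.762) / (7) = -1.959
Iteration 2:
  p = (11 - (1)·-2.762 - (-1)·-1.959) / (3) = 3.934
  q = (-12 - (2)·3.934 - (4)·-1.959) / (7) = -1.719
  r = (-10 - (-2)·3.934 - (-4)·-1.719) / (7) = -1.287
Iteration 3:
  p = (11 - (1)·-1.719 - (-1)·-1.287) / (3) = 3.811
  q = (-12 - (2)·3.811 - (4)·-1.287) / (7) = -2.068
  r = (-10 - (-2)·3.811 - (-4)·-2.068) / (7) = -1.521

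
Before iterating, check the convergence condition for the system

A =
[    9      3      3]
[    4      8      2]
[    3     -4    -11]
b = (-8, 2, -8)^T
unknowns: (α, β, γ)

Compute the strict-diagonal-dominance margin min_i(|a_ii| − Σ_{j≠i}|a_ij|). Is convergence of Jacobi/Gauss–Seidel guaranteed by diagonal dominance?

2

row 1: |9| − (3+3) = 3
row 2: |8| − (4+2) = 2
row 3: |-11| − (3+4) = 4
minimum over rows = 2 → strictly diagonally dominant (convergence guaranteed)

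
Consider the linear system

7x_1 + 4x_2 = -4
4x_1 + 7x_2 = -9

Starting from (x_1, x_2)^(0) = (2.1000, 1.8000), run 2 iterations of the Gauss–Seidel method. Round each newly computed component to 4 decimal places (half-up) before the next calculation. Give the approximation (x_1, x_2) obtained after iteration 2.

Iteration 1:
  x_1 = (-4 - (4)·1.8000) / (7) = -1.6000
  x_2 = (-9 - (4)·-1.6000) / (7) = -0.3714
Iteration 2:
  x_1 = (-4 - (4)·-0.3714) / (7) = -0.3592
  x_2 = (-9 - (4)·-0.3592) / (7) = -1.0805

(-0.3592, -1.0805)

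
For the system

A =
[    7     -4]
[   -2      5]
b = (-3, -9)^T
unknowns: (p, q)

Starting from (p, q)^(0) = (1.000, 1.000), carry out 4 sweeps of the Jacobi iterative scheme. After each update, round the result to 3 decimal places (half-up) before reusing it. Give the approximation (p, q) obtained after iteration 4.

(-1.738, -2.370)

Iteration 1:
  p = (-3 - (-4)·1.000) / (7) = 0.143
  q = (-9 - (-2)·1.000) / (5) = -1.400
Iteration 2:
  p = (-3 - (-4)·-1.400) / (7) = -1.229
  q = (-9 - (-2)·0.143) / (5) = -1.743
Iteration 3:
  p = (-3 - (-4)·-1.743) / (7) = -1.425
  q = (-9 - (-2)·-1.229) / (5) = -2.292
Iteration 4:
  p = (-3 - (-4)·-2.292) / (7) = -1.738
  q = (-9 - (-2)·-1.425) / (5) = -2.370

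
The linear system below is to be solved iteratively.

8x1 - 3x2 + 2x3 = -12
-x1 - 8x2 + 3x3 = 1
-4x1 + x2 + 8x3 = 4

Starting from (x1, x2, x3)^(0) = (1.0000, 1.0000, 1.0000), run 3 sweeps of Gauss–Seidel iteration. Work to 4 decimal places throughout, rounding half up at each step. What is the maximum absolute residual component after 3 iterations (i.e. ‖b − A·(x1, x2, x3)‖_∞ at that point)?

0.4184

Iteration 1:
  x1 = (-12 - (-3)·1.0000 - (2)·1.0000) / (8) = -1.3750
  x2 = (1 - (-1)·-1.3750 - (3)·1.0000) / (-8) = 0.4219
  x3 = (4 - (-4)·-1.3750 - (1)·0.4219) / (8) = -0.2402
Iteration 2:
  x1 = (-12 - (-3)·0.4219 - (2)·-0.2402) / (8) = -1.2817
  x2 = (1 - (-1)·-1.2817 - (3)·-0.2402) / (-8) = -0.0549
  x3 = (4 - (-4)·-1.2817 - (1)·-0.0549) / (8) = -0.1340
Iteration 3:
  x1 = (-12 - (-3)·-0.0549 - (2)·-0.1340) / (8) = -1.4871
  x2 = (1 - (-1)·-1.4871 - (3)·-0.1340) / (-8) = 0.0106
  x3 = (4 - (-4)·-1.4871 - (1)·0.0106) / (8) = -0.2449
Residual b − A·x = (0.4184, 0.3324, 0.0002); ∞-norm = 0.4184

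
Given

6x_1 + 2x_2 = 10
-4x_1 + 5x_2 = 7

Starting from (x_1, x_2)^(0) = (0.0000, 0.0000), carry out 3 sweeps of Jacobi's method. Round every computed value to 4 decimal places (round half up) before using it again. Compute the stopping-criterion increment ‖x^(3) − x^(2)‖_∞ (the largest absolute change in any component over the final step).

0.4445

Iteration 1:
  x_1 = (10 - (2)·0.0000) / (6) = 1.6667
  x_2 = (7 - (-4)·0.0000) / (5) = 1.4000
Iteration 2:
  x_1 = (10 - (2)·1.4000) / (6) = 1.2000
  x_2 = (7 - (-4)·1.6667) / (5) = 2.7334
Iteration 3:
  x_1 = (10 - (2)·2.7334) / (6) = 0.7555
  x_2 = (7 - (-4)·1.2000) / (5) = 2.3600
Change: (-0.4445, -0.3734) → max |·| = 0.4445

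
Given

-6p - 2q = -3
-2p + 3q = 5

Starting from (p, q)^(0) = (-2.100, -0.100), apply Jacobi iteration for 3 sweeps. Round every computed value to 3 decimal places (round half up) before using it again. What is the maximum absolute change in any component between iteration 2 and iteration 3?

Iteration 1:
  p = (-3 - (-2)·-0.100) / (-6) = 0.533
  q = (5 - (-2)·-2.100) / (3) = 0.267
Iteration 2:
  p = (-3 - (-2)·0.267) / (-6) = 0.411
  q = (5 - (-2)·0.533) / (3) = 2.022
Iteration 3:
  p = (-3 - (-2)·2.022) / (-6) = -0.174
  q = (5 - (-2)·0.411) / (3) = 1.941
Change: (-0.585, -0.081) → max |·| = 0.585

0.585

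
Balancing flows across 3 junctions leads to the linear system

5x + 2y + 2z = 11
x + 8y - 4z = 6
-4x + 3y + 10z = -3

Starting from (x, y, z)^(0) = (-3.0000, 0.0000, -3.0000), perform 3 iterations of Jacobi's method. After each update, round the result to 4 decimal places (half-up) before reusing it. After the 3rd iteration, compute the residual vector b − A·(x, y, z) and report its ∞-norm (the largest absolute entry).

Iteration 1:
  x = (11 - (2)·0.0000 - (2)·-3.0000) / (5) = 3.4000
  y = (6 - (1)·-3.0000 - (-4)·-3.0000) / (8) = -0.3750
  z = (-3 - (-4)·-3.0000 - (3)·0.0000) / (10) = -1.5000
Iteration 2:
  x = (11 - (2)·-0.3750 - (2)·-1.5000) / (5) = 2.9500
  y = (6 - (1)·3.4000 - (-4)·-1.5000) / (8) = -0.4250
  z = (-3 - (-4)·3.4000 - (3)·-0.3750) / (10) = 1.1725
Iteration 3:
  x = (11 - (2)·-0.4250 - (2)·1.1725) / (5) = 1.9010
  y = (6 - (1)·2.9500 - (-4)·1.1725) / (8) = 0.9675
  z = (-3 - (-4)·2.9500 - (3)·-0.4250) / (10) = 1.0075
Residual b − A·x = (-2.4550, 0.3890, -8.3735); ∞-norm = 8.3735

8.3735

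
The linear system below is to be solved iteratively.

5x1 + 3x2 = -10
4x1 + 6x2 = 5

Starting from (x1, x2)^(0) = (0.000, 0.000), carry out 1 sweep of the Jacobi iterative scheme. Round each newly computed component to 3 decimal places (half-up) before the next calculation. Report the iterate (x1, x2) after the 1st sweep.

Iteration 1:
  x1 = (-10 - (3)·0.000) / (5) = -2.000
  x2 = (5 - (4)·0.000) / (6) = 0.833

(-2.000, 0.833)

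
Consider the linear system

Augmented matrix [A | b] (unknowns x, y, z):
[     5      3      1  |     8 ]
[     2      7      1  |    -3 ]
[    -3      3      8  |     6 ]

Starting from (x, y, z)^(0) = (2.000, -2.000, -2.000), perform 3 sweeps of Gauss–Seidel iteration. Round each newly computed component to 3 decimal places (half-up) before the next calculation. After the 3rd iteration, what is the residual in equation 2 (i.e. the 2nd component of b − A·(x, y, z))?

-0.079

Iteration 1:
  x = (8 - (3)·-2.000 - (1)·-2.000) / (5) = 3.200
  y = (-3 - (2)·3.200 - (1)·-2.000) / (7) = -1.057
  z = (6 - (-3)·3.200 - (3)·-1.057) / (8) = 2.346
Iteration 2:
  x = (8 - (3)·-1.057 - (1)·2.346) / (5) = 1.765
  y = (-3 - (2)·1.765 - (1)·2.346) / (7) = -1.268
  z = (6 - (-3)·1.765 - (3)·-1.268) / (8) = 1.887
Iteration 3:
  x = (8 - (3)·-1.268 - (1)·1.887) / (5) = 1.983
  y = (-3 - (2)·1.983 - (1)·1.887) / (7) = -1.265
  z = (6 - (-3)·1.983 - (3)·-1.265) / (8) = 1.968
Residual b − A·x = (-0.088, -0.079, 0.000)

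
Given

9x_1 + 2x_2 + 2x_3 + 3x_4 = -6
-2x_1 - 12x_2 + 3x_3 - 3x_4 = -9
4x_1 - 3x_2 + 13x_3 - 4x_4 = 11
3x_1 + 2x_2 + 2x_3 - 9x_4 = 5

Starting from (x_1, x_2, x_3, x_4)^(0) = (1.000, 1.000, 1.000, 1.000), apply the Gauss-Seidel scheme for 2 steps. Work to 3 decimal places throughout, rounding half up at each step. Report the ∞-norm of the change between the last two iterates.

Iteration 1:
  x_1 = (-6 - (2)·1.000 - (2)·1.000 - (3)·1.000) / (9) = -1.444
  x_2 = (-9 - (-2)·-1.444 - (3)·1.000 - (-3)·1.000) / (-12) = 0.991
  x_3 = (11 - (4)·-1.444 - (-3)·0.991 - (-4)·1.000) / (13) = 1.827
  x_4 = (5 - (3)·-1.444 - (2)·0.991 - (2)·1.827) / (-9) = -0.411
Iteration 2:
  x_1 = (-6 - (2)·0.991 - (2)·1.827 - (3)·-0.411) / (9) = -1.156
  x_2 = (-9 - (-2)·-1.156 - (3)·1.827 - (-3)·-0.411) / (-12) = 1.502
  x_3 = (11 - (4)·-1.156 - (-3)·1.502 - (-4)·-0.411) / (13) = 1.422
  x_4 = (5 - (3)·-1.156 - (2)·1.502 - (2)·1.422) / (-9) = -0.291
Change: (0.288, 0.511, -0.405, 0.120) → max |·| = 0.511

0.511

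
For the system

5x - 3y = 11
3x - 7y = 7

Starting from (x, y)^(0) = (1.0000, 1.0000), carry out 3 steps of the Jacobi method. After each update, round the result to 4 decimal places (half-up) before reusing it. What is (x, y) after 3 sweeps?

Iteration 1:
  x = (11 - (-3)·1.0000) / (5) = 2.8000
  y = (7 - (3)·1.0000) / (-7) = -0.5714
Iteration 2:
  x = (11 - (-3)·-0.5714) / (5) = 1.8572
  y = (7 - (3)·2.8000) / (-7) = 0.2000
Iteration 3:
  x = (11 - (-3)·0.2000) / (5) = 2.3200
  y = (7 - (3)·1.8572) / (-7) = -0.2041

(2.3200, -0.2041)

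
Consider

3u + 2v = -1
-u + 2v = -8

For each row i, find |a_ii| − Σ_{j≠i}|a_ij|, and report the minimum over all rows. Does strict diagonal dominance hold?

row 1: |3| − (2) = 1
row 2: |2| − (1) = 1
minimum over rows = 1 → strictly diagonally dominant (convergence guaranteed)

1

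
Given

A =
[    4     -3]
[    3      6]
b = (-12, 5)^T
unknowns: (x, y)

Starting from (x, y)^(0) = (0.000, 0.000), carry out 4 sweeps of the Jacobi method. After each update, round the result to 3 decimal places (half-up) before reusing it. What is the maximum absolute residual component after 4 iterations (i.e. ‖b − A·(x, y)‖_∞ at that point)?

1.690

Iteration 1:
  x = (-12 - (-3)·0.000) / (4) = -3.000
  y = (5 - (3)·0.000) / (6) = 0.833
Iteration 2:
  x = (-12 - (-3)·0.833) / (4) = -2.375
  y = (5 - (3)·-3.000) / (6) = 2.333
Iteration 3:
  x = (-12 - (-3)·2.333) / (4) = -1.250
  y = (5 - (3)·-2.375) / (6) = 2.021
Iteration 4:
  x = (-12 - (-3)·2.021) / (4) = -1.484
  y = (5 - (3)·-1.250) / (6) = 1.458
Residual b − A·x = (-1.690, 0.704); ∞-norm = 1.690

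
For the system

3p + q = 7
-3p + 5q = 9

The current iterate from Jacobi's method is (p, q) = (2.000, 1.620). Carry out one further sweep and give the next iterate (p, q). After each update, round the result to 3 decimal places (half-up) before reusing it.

(1.793, 3.000)

One sweep:
  p = (7 - (1)·1.620) / (3) = 1.793
  q = (9 - (-3)·2.000) / (5) = 3.000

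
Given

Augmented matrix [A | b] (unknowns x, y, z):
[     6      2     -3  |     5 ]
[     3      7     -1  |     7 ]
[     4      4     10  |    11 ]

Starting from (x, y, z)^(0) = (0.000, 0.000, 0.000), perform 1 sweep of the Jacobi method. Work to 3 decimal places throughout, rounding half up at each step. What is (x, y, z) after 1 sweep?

Iteration 1:
  x = (5 - (2)·0.000 - (-3)·0.000) / (6) = 0.833
  y = (7 - (3)·0.000 - (-1)·0.000) / (7) = 1.000
  z = (11 - (4)·0.000 - (4)·0.000) / (10) = 1.100

(0.833, 1.000, 1.100)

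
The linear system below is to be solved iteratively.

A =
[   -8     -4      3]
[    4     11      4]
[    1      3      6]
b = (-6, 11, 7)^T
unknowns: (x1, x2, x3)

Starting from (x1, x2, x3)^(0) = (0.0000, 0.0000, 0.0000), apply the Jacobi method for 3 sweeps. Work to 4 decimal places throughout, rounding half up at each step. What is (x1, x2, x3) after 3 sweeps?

(0.8016, 0.5530, 0.9006)

Iteration 1:
  x1 = (-6 - (-4)·0.0000 - (3)·0.0000) / (-8) = 0.7500
  x2 = (11 - (4)·0.0000 - (4)·0.0000) / (11) = 1.0000
  x3 = (7 - (1)·0.0000 - (3)·0.0000) / (6) = 1.1667
Iteration 2:
  x1 = (-6 - (-4)·1.0000 - (3)·1.1667) / (-8) = 0.6875
  x2 = (11 - (4)·0.7500 - (4)·1.1667) / (11) = 0.3030
  x3 = (7 - (1)·0.7500 - (3)·1.0000) / (6) = 0.5417
Iteration 3:
  x1 = (-6 - (-4)·0.3030 - (3)·0.5417) / (-8) = 0.8016
  x2 = (11 - (4)·0.6875 - (4)·0.5417) / (11) = 0.5530
  x3 = (7 - (1)·0.6875 - (3)·0.3030) / (6) = 0.9006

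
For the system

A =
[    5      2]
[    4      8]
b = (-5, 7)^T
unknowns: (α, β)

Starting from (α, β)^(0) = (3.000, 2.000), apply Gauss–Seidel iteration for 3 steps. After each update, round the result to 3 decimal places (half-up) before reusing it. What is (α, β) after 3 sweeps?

(-1.692, 1.721)

Iteration 1:
  α = (-5 - (2)·2.000) / (5) = -1.800
  β = (7 - (4)·-1.800) / (8) = 1.775
Iteration 2:
  α = (-5 - (2)·1.775) / (5) = -1.710
  β = (7 - (4)·-1.710) / (8) = 1.730
Iteration 3:
  α = (-5 - (2)·1.730) / (5) = -1.692
  β = (7 - (4)·-1.692) / (8) = 1.721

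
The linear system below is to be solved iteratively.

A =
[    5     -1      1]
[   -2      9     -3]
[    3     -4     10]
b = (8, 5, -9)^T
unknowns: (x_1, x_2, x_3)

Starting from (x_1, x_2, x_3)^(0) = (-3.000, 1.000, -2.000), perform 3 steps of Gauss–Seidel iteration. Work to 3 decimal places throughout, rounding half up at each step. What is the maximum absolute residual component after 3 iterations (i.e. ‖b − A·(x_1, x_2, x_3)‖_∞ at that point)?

0.049

Iteration 1:
  x_1 = (8 - (-1)·1.000 - (1)·-2.000) / (5) = 2.200
  x_2 = (5 - (-2)·2.200 - (-3)·-2.000) / (9) = 0.378
  x_3 = (-9 - (3)·2.200 - (-4)·0.378) / (10) = -1.409
Iteration 2:
  x_1 = (8 - (-1)·0.378 - (1)·-1.409) / (5) = 1.957
  x_2 = (5 - (-2)·1.957 - (-3)·-1.409) / (9) = 0.521
  x_3 = (-9 - (3)·1.957 - (-4)·0.521) / (10) = -1.279
Iteration 3:
  x_1 = (8 - (-1)·0.521 - (1)·-1.279) / (5) = 1.960
  x_2 = (5 - (-2)·1.960 - (-3)·-1.279) / (9) = 0.565
  x_3 = (-9 - (3)·1.960 - (-4)·0.565) / (10) = -1.262
Residual b − A·x = (0.027, 0.049, 0.000); ∞-norm = 0.049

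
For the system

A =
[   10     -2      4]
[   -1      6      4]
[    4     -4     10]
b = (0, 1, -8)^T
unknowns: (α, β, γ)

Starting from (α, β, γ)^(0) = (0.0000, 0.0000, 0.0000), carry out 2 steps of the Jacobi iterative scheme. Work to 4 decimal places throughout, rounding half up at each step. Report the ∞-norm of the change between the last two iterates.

0.5333

Iteration 1:
  α = (0 - (-2)·0.0000 - (4)·0.0000) / (10) = 0.0000
  β = (1 - (-1)·0.0000 - (4)·0.0000) / (6) = 0.1667
  γ = (-8 - (4)·0.0000 - (-4)·0.0000) / (10) = -0.8000
Iteration 2:
  α = (0 - (-2)·0.1667 - (4)·-0.8000) / (10) = 0.3533
  β = (1 - (-1)·0.0000 - (4)·-0.8000) / (6) = 0.7000
  γ = (-8 - (4)·0.0000 - (-4)·0.1667) / (10) = -0.7333
Change: (0.3533, 0.5333, 0.0667) → max |·| = 0.5333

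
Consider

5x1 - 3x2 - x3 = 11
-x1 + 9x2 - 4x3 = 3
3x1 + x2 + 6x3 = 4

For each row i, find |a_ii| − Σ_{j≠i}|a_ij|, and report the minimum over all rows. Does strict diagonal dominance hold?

row 1: |5| − (3+1) = 1
row 2: |9| − (1+4) = 4
row 3: |6| − (3+1) = 2
minimum over rows = 1 → strictly diagonally dominant (convergence guaranteed)

1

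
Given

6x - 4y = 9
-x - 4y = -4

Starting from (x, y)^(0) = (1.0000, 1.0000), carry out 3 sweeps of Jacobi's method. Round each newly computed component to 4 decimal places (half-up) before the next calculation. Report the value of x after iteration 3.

1.8055

Iteration 1:
  x = (9 - (-4)·1.0000) / (6) = 2.1667
  y = (-4 - (-1)·1.0000) / (-4) = 0.7500
Iteration 2:
  x = (9 - (-4)·0.7500) / (6) = 2.0000
  y = (-4 - (-1)·2.1667) / (-4) = 0.4583
Iteration 3:
  x = (9 - (-4)·0.4583) / (6) = 1.8055
  y = (-4 - (-1)·2.0000) / (-4) = 0.5000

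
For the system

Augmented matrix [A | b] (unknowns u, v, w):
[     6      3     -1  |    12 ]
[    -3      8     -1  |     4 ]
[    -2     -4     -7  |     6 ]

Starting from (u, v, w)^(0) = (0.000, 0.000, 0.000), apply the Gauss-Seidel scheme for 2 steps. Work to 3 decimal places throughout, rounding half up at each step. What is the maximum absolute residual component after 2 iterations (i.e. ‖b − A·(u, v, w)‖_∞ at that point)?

Iteration 1:
  u = (12 - (3)·0.000 - (-1)·0.000) / (6) = 2.000
  v = (4 - (-3)·2.000 - (-1)·0.000) / (8) = 1.250
  w = (6 - (-2)·2.000 - (-4)·1.250) / (-7) = -2.143
Iteration 2:
  u = (12 - (3)·1.250 - (-1)·-2.143) / (6) = 1.018
  v = (4 - (-3)·1.018 - (-1)·-2.143) / (8) = 0.614
  w = (6 - (-2)·1.018 - (-4)·0.614) / (-7) = -1.499
Residual b − A·x = (2.551, 0.643, -0.001); ∞-norm = 2.551

2.551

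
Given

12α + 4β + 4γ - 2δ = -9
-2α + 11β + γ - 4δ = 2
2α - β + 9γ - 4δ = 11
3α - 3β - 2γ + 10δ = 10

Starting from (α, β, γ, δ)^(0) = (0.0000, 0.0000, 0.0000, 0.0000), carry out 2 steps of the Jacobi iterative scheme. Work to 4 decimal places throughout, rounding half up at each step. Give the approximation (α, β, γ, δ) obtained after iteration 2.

(-1.0513, 0.2980, 1.8535, 1.5240)

Iteration 1:
  α = (-9 - (4)·0.0000 - (4)·0.0000 - (-2)·0.0000) / (12) = -0.7500
  β = (2 - (-2)·0.0000 - (1)·0.0000 - (-4)·0.0000) / (11) = 0.1818
  γ = (11 - (2)·0.0000 - (-1)·0.0000 - (-4)·0.0000) / (9) = 1.2222
  δ = (10 - (3)·0.0000 - (-3)·0.0000 - (-2)·0.0000) / (10) = 1.0000
Iteration 2:
  α = (-9 - (4)·0.1818 - (4)·1.2222 - (-2)·1.0000) / (12) = -1.0513
  β = (2 - (-2)·-0.7500 - (1)·1.2222 - (-4)·1.0000) / (11) = 0.2980
  γ = (11 - (2)·-0.7500 - (-1)·0.1818 - (-4)·1.0000) / (9) = 1.8535
  δ = (10 - (3)·-0.7500 - (-3)·0.1818 - (-2)·1.2222) / (10) = 1.5240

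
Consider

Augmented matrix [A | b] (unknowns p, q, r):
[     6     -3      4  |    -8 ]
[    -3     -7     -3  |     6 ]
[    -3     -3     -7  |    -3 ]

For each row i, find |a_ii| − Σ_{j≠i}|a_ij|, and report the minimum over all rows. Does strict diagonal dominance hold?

row 1: |6| − (3+4) = -1
row 2: |-7| − (3+3) = 1
row 3: |-7| − (3+3) = 1
minimum over rows = -1 → not strictly diagonally dominant

-1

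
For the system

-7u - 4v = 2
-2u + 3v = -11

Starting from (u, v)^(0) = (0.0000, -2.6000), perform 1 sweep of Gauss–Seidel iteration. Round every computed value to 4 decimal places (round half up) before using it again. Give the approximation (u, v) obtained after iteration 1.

Iteration 1:
  u = (2 - (-4)·-2.6000) / (-7) = 1.2000
  v = (-11 - (-2)·1.2000) / (3) = -2.8667

(1.2000, -2.8667)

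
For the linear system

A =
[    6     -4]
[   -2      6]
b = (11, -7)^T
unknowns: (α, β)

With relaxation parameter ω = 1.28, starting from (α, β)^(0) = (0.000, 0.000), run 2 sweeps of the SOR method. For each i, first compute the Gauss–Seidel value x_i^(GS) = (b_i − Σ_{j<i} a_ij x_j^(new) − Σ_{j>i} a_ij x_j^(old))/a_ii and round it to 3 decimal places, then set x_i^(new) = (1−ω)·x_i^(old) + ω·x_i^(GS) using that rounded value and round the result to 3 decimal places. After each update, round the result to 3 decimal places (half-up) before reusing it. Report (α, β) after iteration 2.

(1.270, -0.813)

Iteration 1:
  α: GS value = (11 - (-4)·0.000) / (6) = 1.833;  α ← (1−ω)·0.000 + ω·1.833 = 2.346
  β: GS value = (-7 - (-2)·2.346) / (6) = -0.385;  β ← (1−ω)·0.000 + ω·-0.385 = -0.493
Iteration 2:
  α: GS value = (11 - (-4)·-0.493) / (6) = 1.505;  α ← (1−ω)·2.346 + ω·1.505 = 1.270
  β: GS value = (-7 - (-2)·1.270) / (6) = -0.743;  β ← (1−ω)·-0.493 + ω·-0.743 = -0.813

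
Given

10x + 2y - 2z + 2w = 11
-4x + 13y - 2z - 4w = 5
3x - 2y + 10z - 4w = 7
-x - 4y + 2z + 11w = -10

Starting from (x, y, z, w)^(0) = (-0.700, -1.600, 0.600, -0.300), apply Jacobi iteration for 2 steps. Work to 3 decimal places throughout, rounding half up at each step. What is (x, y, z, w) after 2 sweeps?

(1.493, 0.437, -0.412, -0.788)

Iteration 1:
  x = (11 - (2)·-1.600 - (-2)·0.600 - (2)·-0.300) / (10) = 1.600
  y = (5 - (-4)·-0.700 - (-2)·0.600 - (-4)·-0.300) / (13) = 0.169
  z = (7 - (3)·-0.700 - (-2)·-1.600 - (-4)·-0.300) / (10) = 0.470
  w = (-10 - (-1)·-0.700 - (-4)·-1.600 - (2)·0.600) / (11) = -1.664
Iteration 2:
  x = (11 - (2)·0.169 - (-2)·0.470 - (2)·-1.664) / (10) = 1.493
  y = (5 - (-4)·1.600 - (-2)·0.470 - (-4)·-1.664) / (13) = 0.437
  z = (7 - (3)·1.600 - (-2)·0.169 - (-4)·-1.664) / (10) = -0.412
  w = (-10 - (-1)·1.600 - (-4)·0.169 - (2)·0.470) / (11) = -0.788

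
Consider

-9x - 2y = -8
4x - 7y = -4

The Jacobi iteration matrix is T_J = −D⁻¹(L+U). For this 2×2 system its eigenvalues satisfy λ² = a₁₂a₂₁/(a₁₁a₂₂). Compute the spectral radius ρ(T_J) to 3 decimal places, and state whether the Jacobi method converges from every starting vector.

0.356

a₁₂a₂₁/(a₁₁a₂₂) = (-2)·(4) / ((-9)·(-7)) = -0.126984
ρ = √|-0.126984| = √0.126984 = 0.356
ρ < 1, so Jacobi converges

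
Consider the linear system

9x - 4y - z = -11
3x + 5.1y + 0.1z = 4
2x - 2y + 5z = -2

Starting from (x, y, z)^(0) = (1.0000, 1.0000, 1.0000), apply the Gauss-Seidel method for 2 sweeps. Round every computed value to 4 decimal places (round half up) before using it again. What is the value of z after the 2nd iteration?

Iteration 1:
  x = (-11 - (-4)·1.0000 - (-1)·1.0000) / (9) = -0.6667
  y = (4 - (3)·-0.6667 - (0.1)·1.0000) / (5.1) = 1.1569
  z = (-2 - (2)·-0.6667 - (-2)·1.1569) / (5) = 0.3294
Iteration 2:
  x = (-11 - (-4)·1.1569 - (-1)·0.3294) / (9) = -0.6714
  y = (4 - (3)·-0.6714 - (0.1)·0.3294) / (5.1) = 1.1728
  z = (-2 - (2)·-0.6714 - (-2)·1.1728) / (5) = 0.3377

0.3377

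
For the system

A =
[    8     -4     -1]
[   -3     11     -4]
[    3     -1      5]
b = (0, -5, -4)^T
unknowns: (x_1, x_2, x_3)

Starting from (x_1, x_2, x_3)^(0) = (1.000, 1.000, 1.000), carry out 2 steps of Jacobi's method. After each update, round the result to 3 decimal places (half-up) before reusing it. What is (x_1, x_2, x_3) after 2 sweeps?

Iteration 1:
  x_1 = (0 - (-4)·1.000 - (-1)·1.000) / (8) = 0.625
  x_2 = (-5 - (-3)·1.000 - (-4)·1.000) / (11) = 0.182
  x_3 = (-4 - (3)·1.000 - (-1)·1.000) / (5) = -1.200
Iteration 2:
  x_1 = (0 - (-4)·0.182 - (-1)·-1.200) / (8) = -0.059
  x_2 = (-5 - (-3)·0.625 - (-4)·-1.200) / (11) = -0.720
  x_3 = (-4 - (3)·0.625 - (-1)·0.182) / (5) = -1.139

(-0.059, -0.720, -1.139)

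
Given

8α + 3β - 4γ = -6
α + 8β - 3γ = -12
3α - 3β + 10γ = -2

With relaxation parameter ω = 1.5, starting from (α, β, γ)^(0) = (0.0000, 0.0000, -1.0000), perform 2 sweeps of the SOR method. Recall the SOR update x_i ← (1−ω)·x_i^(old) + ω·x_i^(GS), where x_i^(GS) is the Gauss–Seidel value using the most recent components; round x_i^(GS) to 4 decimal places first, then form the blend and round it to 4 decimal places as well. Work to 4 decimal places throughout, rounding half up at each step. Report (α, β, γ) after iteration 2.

(1.1490, -1.2708, -1.3570)

Iteration 1:
  α: GS value = (-6 - (3)·0.0000 - (-4)·-1.0000) / (8) = -1.2500;  α ← (1−ω)·0.0000 + ω·-1.2500 = -1.8750
  β: GS value = (-12 - (1)·-1.8750 - (-3)·-1.0000) / (8) = -1.6406;  β ← (1−ω)·0.0000 + ω·-1.6406 = -2.4609
  γ: GS value = (-2 - (3)·-1.8750 - (-3)·-2.4609) / (10) = -0.3758;  γ ← (1−ω)·-1.0000 + ω·-0.3758 = -0.0637
Iteration 2:
  α: GS value = (-6 - (3)·-2.4609 - (-4)·-0.0637) / (8) = 0.1410;  α ← (1−ω)·-1.8750 + ω·0.1410 = 1.1490
  β: GS value = (-12 - (1)·1.1490 - (-3)·-0.0637) / (8) = -1.6675;  β ← (1−ω)·-2.4609 + ω·-1.6675 = -1.2708
  γ: GS value = (-2 - (3)·1.1490 - (-3)·-1.2708) / (10) = -0.9259;  γ ← (1−ω)·-0.0637 + ω·-0.9259 = -1.3570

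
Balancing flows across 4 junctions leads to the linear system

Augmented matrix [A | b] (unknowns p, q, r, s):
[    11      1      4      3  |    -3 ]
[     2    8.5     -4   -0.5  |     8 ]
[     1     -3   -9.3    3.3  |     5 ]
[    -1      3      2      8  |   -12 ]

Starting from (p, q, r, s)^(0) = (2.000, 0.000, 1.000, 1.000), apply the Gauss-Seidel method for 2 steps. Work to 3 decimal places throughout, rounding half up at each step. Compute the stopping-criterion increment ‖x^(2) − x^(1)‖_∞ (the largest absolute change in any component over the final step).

Iteration 1:
  p = (-3 - (1)·0.000 - (4)·1.000 - (3)·1.000) / (11) = -0.909
  q = (8 - (2)·-0.909 - (-4)·1.000 - (-0.5)·1.000) / (8.5) = 1.684
  r = (5 - (1)·-0.909 - (-3)·1.684 - (3.3)·1.000) / (-9.3) = -0.824
  s = (-12 - (-1)·-0.909 - (3)·1.684 - (2)·-0.824) / (8) = -2.039
Iteration 2:
  p = (-3 - (1)·1.684 - (4)·-0.824 - (3)·-2.039) / (11) = 0.430
  q = (8 - (2)·0.430 - (-4)·-0.824 - (-0.5)·-2.039) / (8.5) = 0.332
  r = (5 - (1)·0.430 - (-3)·0.332 - (3.3)·-2.039) / (-9.3) = -1.322
  s = (-12 - (-1)·0.430 - (3)·0.332 - (2)·-1.322) / (8) = -1.240
Change: (1.339, -1.352, -0.498, 0.799) → max |·| = 1.352

1.352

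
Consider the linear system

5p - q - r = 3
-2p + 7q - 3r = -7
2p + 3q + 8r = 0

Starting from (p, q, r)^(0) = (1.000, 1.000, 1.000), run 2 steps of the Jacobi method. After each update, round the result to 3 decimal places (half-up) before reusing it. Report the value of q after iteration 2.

Iteration 1:
  p = (3 - (-1)·1.000 - (-1)·1.000) / (5) = 1.000
  q = (-7 - (-2)·1.000 - (-3)·1.000) / (7) = -0.286
  r = (0 - (2)·1.000 - (3)·1.000) / (8) = -0.625
Iteration 2:
  p = (3 - (-1)·-0.286 - (-1)·-0.625) / (5) = 0.418
  q = (-7 - (-2)·1.000 - (-3)·-0.625) / (7) = -0.982
  r = (0 - (2)·1.000 - (3)·-0.286) / (8) = -0.143

-0.982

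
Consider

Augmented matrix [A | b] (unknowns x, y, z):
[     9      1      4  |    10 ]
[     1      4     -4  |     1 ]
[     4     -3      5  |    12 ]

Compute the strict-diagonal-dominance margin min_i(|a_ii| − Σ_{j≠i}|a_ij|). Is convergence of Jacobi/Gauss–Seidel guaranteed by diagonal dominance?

-2

row 1: |9| − (1+4) = 4
row 2: |4| − (1+4) = -1
row 3: |5| − (4+3) = -2
minimum over rows = -2 → not strictly diagonally dominant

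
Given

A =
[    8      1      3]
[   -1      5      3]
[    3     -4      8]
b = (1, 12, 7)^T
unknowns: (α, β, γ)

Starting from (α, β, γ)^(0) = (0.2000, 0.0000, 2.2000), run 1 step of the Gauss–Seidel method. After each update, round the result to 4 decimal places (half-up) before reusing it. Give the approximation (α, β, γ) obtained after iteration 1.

Iteration 1:
  α = (1 - (1)·0.0000 - (3)·2.2000) / (8) = -0.7000
  β = (12 - (-1)·-0.7000 - (3)·2.2000) / (5) = 0.9400
  γ = (7 - (3)·-0.7000 - (-4)·0.9400) / (8) = 1.6075

(-0.7000, 0.9400, 1.6075)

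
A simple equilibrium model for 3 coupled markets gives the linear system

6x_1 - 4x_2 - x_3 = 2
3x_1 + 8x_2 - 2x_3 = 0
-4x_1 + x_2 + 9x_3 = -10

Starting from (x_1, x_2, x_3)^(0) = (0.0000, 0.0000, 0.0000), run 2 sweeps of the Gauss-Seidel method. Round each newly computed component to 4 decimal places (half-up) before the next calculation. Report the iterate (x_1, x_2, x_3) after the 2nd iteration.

Iteration 1:
  x_1 = (2 - (-4)·0.0000 - (-1)·0.0000) / (6) = 0.3333
  x_2 = (0 - (3)·0.3333 - (-2)·0.0000) / (8) = -0.1250
  x_3 = (-10 - (-4)·0.3333 - (1)·-0.1250) / (9) = -0.9491
Iteration 2:
  x_1 = (2 - (-4)·-0.1250 - (-1)·-0.9491) / (6) = 0.0918
  x_2 = (0 - (3)·0.0918 - (-2)·-0.9491) / (8) = -0.2717
  x_3 = (-10 - (-4)·0.0918 - (1)·-0.2717) / (9) = -1.0401

(0.0918, -0.2717, -1.0401)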